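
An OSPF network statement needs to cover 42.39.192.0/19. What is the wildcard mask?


Subnet mask: 255.255.224.0
Wildcard = 255.255.255.255 - subnet mask
255 - 255 = 0
255 - 255 = 0
255 - 224 = 31
255 - 0 = 255
Wildcard: 0.0.31.255


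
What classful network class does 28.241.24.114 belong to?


First octet: 28
Binary: 00011100
0xxxxxxx -> Class A (1-126)
Class A, default mask 255.0.0.0 (/8)


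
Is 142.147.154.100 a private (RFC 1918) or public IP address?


RFC 1918 private ranges:
  10.0.0.0/8 (10.0.0.0 - 10.255.255.255)
  172.16.0.0/12 (172.16.0.0 - 172.31.255.255)
  192.168.0.0/16 (192.168.0.0 - 192.168.255.255)
Public (not in any RFC 1918 range)


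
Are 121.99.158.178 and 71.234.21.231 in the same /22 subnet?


Mask: 255.255.252.0
121.99.158.178 AND mask = 121.99.156.0
71.234.21.231 AND mask = 71.234.20.0
No, different subnets (121.99.156.0 vs 71.234.20.0)


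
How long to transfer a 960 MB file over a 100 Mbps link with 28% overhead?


Effective throughput = 100 * (1 - 28/100) = 72 Mbps
File size in Mb = 960 * 8 = 7680 Mb
Time = 7680 / 72
Time = 106.6667 seconds


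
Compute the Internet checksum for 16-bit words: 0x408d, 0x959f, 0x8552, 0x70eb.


Sum all words (with carry folding):
+ 0x408d = 0x408d
+ 0x959f = 0xd62c
+ 0x8552 = 0x5b7f
+ 0x70eb = 0xcc6a
One's complement: ~0xcc6a
Checksum = 0x3395


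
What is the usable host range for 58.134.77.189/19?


Network: 58.134.64.0
Broadcast: 58.134.95.255
First usable = network + 1
Last usable = broadcast - 1
Range: 58.134.64.1 to 58.134.95.254


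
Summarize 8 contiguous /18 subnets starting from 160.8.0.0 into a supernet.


Original prefix: /18
Number of subnets: 8 = 2^3
New prefix = 18 - 3 = 15
Supernet: 160.8.0.0/15


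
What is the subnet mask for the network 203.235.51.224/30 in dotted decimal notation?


/30 means 30 network bits, 2 host bits
Binary: 11111111111111111111111111111100
Mask: 255.255.255.252


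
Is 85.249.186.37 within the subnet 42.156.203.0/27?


Subnet network: 42.156.203.0
Test IP AND mask: 85.249.186.32
No, 85.249.186.37 is not in 42.156.203.0/27


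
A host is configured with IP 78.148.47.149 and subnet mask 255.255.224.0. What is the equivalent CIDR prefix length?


Binary: 11111111.11111111.11100000.00000000
Count leading 1s
Prefix: /19


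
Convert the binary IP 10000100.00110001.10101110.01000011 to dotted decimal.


10000100 = 132
00110001 = 49
10101110 = 174
01000011 = 67
IP: 132.49.174.67


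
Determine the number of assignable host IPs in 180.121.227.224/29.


Host bits = 32 - 29 = 3
Total addresses = 2^3 = 8
Usable = total - 2 (network and broadcast)
Usable hosts: 6


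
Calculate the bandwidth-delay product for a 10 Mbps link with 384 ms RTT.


BDP = bandwidth * RTT
= 10 Mbps * 384 ms
= 10 * 1e6 * 384 / 1000 bits
= 3840000 bits
= 480000 bytes
= 468.75 KB
BDP = 3840000 bits (480000 bytes)


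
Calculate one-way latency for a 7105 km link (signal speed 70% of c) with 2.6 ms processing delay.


Speed = 0.7 * 3e5 km/s = 210000 km/s
Propagation delay = 7105 / 210000 = 0.0338 s = 33.8333 ms
Processing delay = 2.6 ms
Total one-way latency = 36.4333 ms


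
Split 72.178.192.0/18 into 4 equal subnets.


New prefix = 18 + 2 = 20
Each subnet has 4096 addresses
  72.178.192.0/20
  72.178.208.0/20
  72.178.224.0/20
  72.178.240.0/20
Subnets: 72.178.192.0/20, 72.178.208.0/20, 72.178.224.0/20, 72.178.240.0/20


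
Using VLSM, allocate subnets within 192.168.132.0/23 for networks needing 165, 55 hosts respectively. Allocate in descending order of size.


165 hosts -> /24 (254 usable): 192.168.132.0/24
55 hosts -> /26 (62 usable): 192.168.133.0/26
Allocation: 192.168.132.0/24 (165 hosts, 254 usable); 192.168.133.0/26 (55 hosts, 62 usable)


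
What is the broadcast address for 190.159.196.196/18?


Network: 190.159.192.0/18
Host bits = 14
Set all host bits to 1:
Broadcast: 190.159.255.255


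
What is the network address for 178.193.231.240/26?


IP:   10110010.11000001.11100111.11110000
Mask: 11111111.11111111.11111111.11000000
AND operation:
Net:  10110010.11000001.11100111.11000000
Network: 178.193.231.192/26


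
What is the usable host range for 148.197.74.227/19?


Network: 148.197.64.0
Broadcast: 148.197.95.255
First usable = network + 1
Last usable = broadcast - 1
Range: 148.197.64.1 to 148.197.95.254


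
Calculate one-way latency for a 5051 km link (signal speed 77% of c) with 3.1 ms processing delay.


Speed = 0.77 * 3e5 km/s = 231000 km/s
Propagation delay = 5051 / 231000 = 0.0219 s = 21.8658 ms
Processing delay = 3.1 ms
Total one-way latency = 24.9658 ms


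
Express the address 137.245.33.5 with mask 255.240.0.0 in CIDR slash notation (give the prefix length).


Binary: 11111111.11110000.00000000.00000000
Count leading 1s
Prefix: /12


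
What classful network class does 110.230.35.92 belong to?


First octet: 110
Binary: 01101110
0xxxxxxx -> Class A (1-126)
Class A, default mask 255.0.0.0 (/8)


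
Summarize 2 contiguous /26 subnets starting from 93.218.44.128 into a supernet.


Original prefix: /26
Number of subnets: 2 = 2^1
New prefix = 26 - 1 = 25
Supernet: 93.218.44.128/25


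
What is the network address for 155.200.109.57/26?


IP:   10011011.11001000.01101101.00111001
Mask: 11111111.11111111.11111111.11000000
AND operation:
Net:  10011011.11001000.01101101.00000000
Network: 155.200.109.0/26


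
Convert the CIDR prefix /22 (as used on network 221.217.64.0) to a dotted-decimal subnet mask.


/22 means 22 network bits, 10 host bits
Binary: 11111111111111111111110000000000
Mask: 255.255.252.0


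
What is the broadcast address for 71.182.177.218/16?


Network: 71.182.0.0/16
Host bits = 16
Set all host bits to 1:
Broadcast: 71.182.255.255


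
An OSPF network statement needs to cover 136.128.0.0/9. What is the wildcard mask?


Subnet mask: 255.128.0.0
Wildcard = 255.255.255.255 - subnet mask
255 - 255 = 0
255 - 128 = 127
255 - 0 = 255
255 - 0 = 255
Wildcard: 0.127.255.255


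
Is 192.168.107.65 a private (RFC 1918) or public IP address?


RFC 1918 private ranges:
  10.0.0.0/8 (10.0.0.0 - 10.255.255.255)
  172.16.0.0/12 (172.16.0.0 - 172.31.255.255)
  192.168.0.0/16 (192.168.0.0 - 192.168.255.255)
Private (in 192.168.0.0/16)


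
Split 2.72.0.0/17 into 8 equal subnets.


New prefix = 17 + 3 = 20
Each subnet has 4096 addresses
  2.72.0.0/20
  2.72.16.0/20
  2.72.32.0/20
  2.72.48.0/20
  2.72.64.0/20
  2.72.80.0/20
  2.72.96.0/20
  2.72.112.0/20
Subnets: 2.72.0.0/20, 2.72.16.0/20, 2.72.32.0/20, 2.72.48.0/20, 2.72.64.0/20, 2.72.80.0/20, 2.72.96.0/20, 2.72.112.0/20


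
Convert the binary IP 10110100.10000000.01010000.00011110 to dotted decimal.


10110100 = 180
10000000 = 128
01010000 = 80
00011110 = 30
IP: 180.128.80.30


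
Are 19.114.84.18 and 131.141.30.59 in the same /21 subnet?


Mask: 255.255.248.0
19.114.84.18 AND mask = 19.114.80.0
131.141.30.59 AND mask = 131.141.24.0
No, different subnets (19.114.80.0 vs 131.141.24.0)


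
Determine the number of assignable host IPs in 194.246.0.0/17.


Host bits = 32 - 17 = 15
Total addresses = 2^15 = 32768
Usable = total - 2 (network and broadcast)
Usable hosts: 32766


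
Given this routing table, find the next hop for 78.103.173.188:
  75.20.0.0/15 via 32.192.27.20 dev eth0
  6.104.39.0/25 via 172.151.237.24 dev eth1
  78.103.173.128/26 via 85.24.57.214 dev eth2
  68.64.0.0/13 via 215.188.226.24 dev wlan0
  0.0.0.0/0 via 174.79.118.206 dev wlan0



Longest prefix match for 78.103.173.188:
  /15 75.20.0.0: no
  /25 6.104.39.0: no
  /26 78.103.173.128: MATCH
  /13 68.64.0.0: no
  /0 0.0.0.0: MATCH
Selected: next-hop 85.24.57.214 via eth2 (matched /26)


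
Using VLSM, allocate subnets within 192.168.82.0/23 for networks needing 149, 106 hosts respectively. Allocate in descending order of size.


149 hosts -> /24 (254 usable): 192.168.82.0/24
106 hosts -> /25 (126 usable): 192.168.83.0/25
Allocation: 192.168.82.0/24 (149 hosts, 254 usable); 192.168.83.0/25 (106 hosts, 126 usable)


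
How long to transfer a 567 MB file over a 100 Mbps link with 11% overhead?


Effective throughput = 100 * (1 - 11/100) = 89 Mbps
File size in Mb = 567 * 8 = 4536 Mb
Time = 4536 / 89
Time = 50.9663 seconds


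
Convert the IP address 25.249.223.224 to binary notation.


25 = 00011001
249 = 11111001
223 = 11011111
224 = 11100000
Binary: 00011001.11111001.11011111.11100000


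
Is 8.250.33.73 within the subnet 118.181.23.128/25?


Subnet network: 118.181.23.128
Test IP AND mask: 8.250.33.0
No, 8.250.33.73 is not in 118.181.23.128/25


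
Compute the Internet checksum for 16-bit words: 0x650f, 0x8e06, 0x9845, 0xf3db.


Sum all words (with carry folding):
+ 0x650f = 0x650f
+ 0x8e06 = 0xf315
+ 0x9845 = 0x8b5b
+ 0xf3db = 0x7f37
One's complement: ~0x7f37
Checksum = 0x80c8


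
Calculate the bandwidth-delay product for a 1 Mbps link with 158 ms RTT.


BDP = bandwidth * RTT
= 1 Mbps * 158 ms
= 1 * 1e6 * 158 / 1000 bits
= 158000 bits
= 19750 bytes
= 19.2871 KB
BDP = 158000 bits (19750 bytes)


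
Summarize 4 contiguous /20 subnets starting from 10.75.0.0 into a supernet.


Original prefix: /20
Number of subnets: 4 = 2^2
New prefix = 20 - 2 = 18
Supernet: 10.75.0.0/18


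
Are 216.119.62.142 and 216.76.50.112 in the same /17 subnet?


Mask: 255.255.128.0
216.119.62.142 AND mask = 216.119.0.0
216.76.50.112 AND mask = 216.76.0.0
No, different subnets (216.119.0.0 vs 216.76.0.0)


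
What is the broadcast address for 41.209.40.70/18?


Network: 41.209.0.0/18
Host bits = 14
Set all host bits to 1:
Broadcast: 41.209.63.255


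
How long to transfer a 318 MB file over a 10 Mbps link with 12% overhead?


Effective throughput = 10 * (1 - 12/100) = 8.8 Mbps
File size in Mb = 318 * 8 = 2544 Mb
Time = 2544 / 8.8
Time = 289.0909 seconds


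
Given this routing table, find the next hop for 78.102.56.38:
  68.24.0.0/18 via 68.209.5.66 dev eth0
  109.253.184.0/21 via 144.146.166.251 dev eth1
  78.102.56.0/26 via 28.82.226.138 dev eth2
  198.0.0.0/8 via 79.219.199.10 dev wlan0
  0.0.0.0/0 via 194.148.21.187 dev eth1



Longest prefix match for 78.102.56.38:
  /18 68.24.0.0: no
  /21 109.253.184.0: no
  /26 78.102.56.0: MATCH
  /8 198.0.0.0: no
  /0 0.0.0.0: MATCH
Selected: next-hop 28.82.226.138 via eth2 (matched /26)


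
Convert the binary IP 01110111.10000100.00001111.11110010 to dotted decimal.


01110111 = 119
10000100 = 132
00001111 = 15
11110010 = 242
IP: 119.132.15.242


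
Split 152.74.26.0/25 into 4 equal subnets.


New prefix = 25 + 2 = 27
Each subnet has 32 addresses
  152.74.26.0/27
  152.74.26.32/27
  152.74.26.64/27
  152.74.26.96/27
Subnets: 152.74.26.0/27, 152.74.26.32/27, 152.74.26.64/27, 152.74.26.96/27


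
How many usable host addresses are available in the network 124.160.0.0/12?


Host bits = 32 - 12 = 20
Total addresses = 2^20 = 1048576
Usable = total - 2 (network and broadcast)
Usable hosts: 1048574


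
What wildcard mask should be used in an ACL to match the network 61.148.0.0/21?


Subnet mask: 255.255.248.0
Wildcard = 255.255.255.255 - subnet mask
255 - 255 = 0
255 - 255 = 0
255 - 248 = 7
255 - 0 = 255
Wildcard: 0.0.7.255


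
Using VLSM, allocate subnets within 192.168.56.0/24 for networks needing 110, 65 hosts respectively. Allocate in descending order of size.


110 hosts -> /25 (126 usable): 192.168.56.0/25
65 hosts -> /25 (126 usable): 192.168.56.128/25
Allocation: 192.168.56.0/25 (110 hosts, 126 usable); 192.168.56.128/25 (65 hosts, 126 usable)


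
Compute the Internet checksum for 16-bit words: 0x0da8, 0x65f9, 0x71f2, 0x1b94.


Sum all words (with carry folding):
+ 0x0da8 = 0x0da8
+ 0x65f9 = 0x73a1
+ 0x71f2 = 0xe593
+ 0x1b94 = 0x0128
One's complement: ~0x0128
Checksum = 0xfed7


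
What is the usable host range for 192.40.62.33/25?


Network: 192.40.62.0
Broadcast: 192.40.62.127
First usable = network + 1
Last usable = broadcast - 1
Range: 192.40.62.1 to 192.40.62.126


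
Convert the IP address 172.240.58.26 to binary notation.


172 = 10101100
240 = 11110000
58 = 00111010
26 = 00011010
Binary: 10101100.11110000.00111010.00011010


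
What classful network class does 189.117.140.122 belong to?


First octet: 189
Binary: 10111101
10xxxxxx -> Class B (128-191)
Class B, default mask 255.255.0.0 (/16)


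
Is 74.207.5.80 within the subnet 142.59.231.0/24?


Subnet network: 142.59.231.0
Test IP AND mask: 74.207.5.0
No, 74.207.5.80 is not in 142.59.231.0/24


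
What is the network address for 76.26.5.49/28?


IP:   01001100.00011010.00000101.00110001
Mask: 11111111.11111111.11111111.11110000
AND operation:
Net:  01001100.00011010.00000101.00110000
Network: 76.26.5.48/28


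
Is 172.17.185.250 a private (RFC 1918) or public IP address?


RFC 1918 private ranges:
  10.0.0.0/8 (10.0.0.0 - 10.255.255.255)
  172.16.0.0/12 (172.16.0.0 - 172.31.255.255)
  192.168.0.0/16 (192.168.0.0 - 192.168.255.255)
Private (in 172.16.0.0/12)


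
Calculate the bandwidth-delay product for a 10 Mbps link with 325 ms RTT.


BDP = bandwidth * RTT
= 10 Mbps * 325 ms
= 10 * 1e6 * 325 / 1000 bits
= 3250000 bits
= 406250 bytes
= 396.7285 KB
BDP = 3250000 bits (406250 bytes)


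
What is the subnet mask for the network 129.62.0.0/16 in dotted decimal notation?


/16 means 16 network bits, 16 host bits
Binary: 11111111111111110000000000000000
Mask: 255.255.0.0


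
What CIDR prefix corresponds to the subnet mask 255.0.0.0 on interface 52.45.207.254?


Binary: 11111111.00000000.00000000.00000000
Count leading 1s
Prefix: /8


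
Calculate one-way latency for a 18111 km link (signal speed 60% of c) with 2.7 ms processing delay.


Speed = 0.6 * 3e5 km/s = 180000 km/s
Propagation delay = 18111 / 180000 = 0.1006 s = 100.6167 ms
Processing delay = 2.7 ms
Total one-way latency = 103.3167 ms


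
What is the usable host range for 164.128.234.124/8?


Network: 164.0.0.0
Broadcast: 164.255.255.255
First usable = network + 1
Last usable = broadcast - 1
Range: 164.0.0.1 to 164.255.255.254


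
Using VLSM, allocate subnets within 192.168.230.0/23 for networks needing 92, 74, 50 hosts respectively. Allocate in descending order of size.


92 hosts -> /25 (126 usable): 192.168.230.0/25
74 hosts -> /25 (126 usable): 192.168.230.128/25
50 hosts -> /26 (62 usable): 192.168.231.0/26
Allocation: 192.168.230.0/25 (92 hosts, 126 usable); 192.168.230.128/25 (74 hosts, 126 usable); 192.168.231.0/26 (50 hosts, 62 usable)


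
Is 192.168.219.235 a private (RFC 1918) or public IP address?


RFC 1918 private ranges:
  10.0.0.0/8 (10.0.0.0 - 10.255.255.255)
  172.16.0.0/12 (172.16.0.0 - 172.31.255.255)
  192.168.0.0/16 (192.168.0.0 - 192.168.255.255)
Private (in 192.168.0.0/16)


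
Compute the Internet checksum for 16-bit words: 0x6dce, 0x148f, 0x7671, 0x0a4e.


Sum all words (with carry folding):
+ 0x6dce = 0x6dce
+ 0x148f = 0x825d
+ 0x7671 = 0xf8ce
+ 0x0a4e = 0x031d
One's complement: ~0x031d
Checksum = 0xfce2


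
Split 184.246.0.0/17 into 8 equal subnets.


New prefix = 17 + 3 = 20
Each subnet has 4096 addresses
  184.246.0.0/20
  184.246.16.0/20
  184.246.32.0/20
  184.246.48.0/20
  184.246.64.0/20
  184.246.80.0/20
  184.246.96.0/20
  184.246.112.0/20
Subnets: 184.246.0.0/20, 184.246.16.0/20, 184.246.32.0/20, 184.246.48.0/20, 184.246.64.0/20, 184.246.80.0/20, 184.246.96.0/20, 184.246.112.0/20


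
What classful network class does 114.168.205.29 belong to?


First octet: 114
Binary: 01110010
0xxxxxxx -> Class A (1-126)
Class A, default mask 255.0.0.0 (/8)


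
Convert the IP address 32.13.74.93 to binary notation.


32 = 00100000
13 = 00001101
74 = 01001010
93 = 01011101
Binary: 00100000.00001101.01001010.01011101


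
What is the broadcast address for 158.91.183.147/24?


Network: 158.91.183.0/24
Host bits = 8
Set all host bits to 1:
Broadcast: 158.91.183.255


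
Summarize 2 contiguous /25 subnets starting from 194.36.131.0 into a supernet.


Original prefix: /25
Number of subnets: 2 = 2^1
New prefix = 25 - 1 = 24
Supernet: 194.36.131.0/24


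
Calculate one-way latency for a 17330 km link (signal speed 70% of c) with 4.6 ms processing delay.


Speed = 0.7 * 3e5 km/s = 210000 km/s
Propagation delay = 17330 / 210000 = 0.0825 s = 82.5238 ms
Processing delay = 4.6 ms
Total one-way latency = 87.1238 ms


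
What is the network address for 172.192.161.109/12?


IP:   10101100.11000000.10100001.01101101
Mask: 11111111.11110000.00000000.00000000
AND operation:
Net:  10101100.11000000.00000000.00000000
Network: 172.192.0.0/12


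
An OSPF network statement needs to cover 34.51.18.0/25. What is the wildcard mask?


Subnet mask: 255.255.255.128
Wildcard = 255.255.255.255 - subnet mask
255 - 255 = 0
255 - 255 = 0
255 - 255 = 0
255 - 128 = 127
Wildcard: 0.0.0.127


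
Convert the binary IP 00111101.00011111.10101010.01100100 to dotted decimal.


00111101 = 61
00011111 = 31
10101010 = 170
01100100 = 100
IP: 61.31.170.100


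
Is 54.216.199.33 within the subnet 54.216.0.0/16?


Subnet network: 54.216.0.0
Test IP AND mask: 54.216.0.0
Yes, 54.216.199.33 is in 54.216.0.0/16


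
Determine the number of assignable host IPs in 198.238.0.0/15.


Host bits = 32 - 15 = 17
Total addresses = 2^17 = 131072
Usable = total - 2 (network and broadcast)
Usable hosts: 131070


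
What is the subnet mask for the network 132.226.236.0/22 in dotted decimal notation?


/22 means 22 network bits, 10 host bits
Binary: 11111111111111111111110000000000
Mask: 255.255.252.0


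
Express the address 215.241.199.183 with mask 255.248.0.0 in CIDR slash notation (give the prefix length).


Binary: 11111111.11111000.00000000.00000000
Count leading 1s
Prefix: /13


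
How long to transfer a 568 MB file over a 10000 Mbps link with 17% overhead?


Effective throughput = 10000 * (1 - 17/100) = 8300 Mbps
File size in Mb = 568 * 8 = 4544 Mb
Time = 4544 / 8300
Time = 0.5475 seconds


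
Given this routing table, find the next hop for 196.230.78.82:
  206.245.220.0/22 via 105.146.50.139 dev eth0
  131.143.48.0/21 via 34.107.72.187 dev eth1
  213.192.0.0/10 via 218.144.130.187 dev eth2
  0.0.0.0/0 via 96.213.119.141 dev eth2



Longest prefix match for 196.230.78.82:
  /22 206.245.220.0: no
  /21 131.143.48.0: no
  /10 213.192.0.0: no
  /0 0.0.0.0: MATCH
Selected: next-hop 96.213.119.141 via eth2 (matched /0)


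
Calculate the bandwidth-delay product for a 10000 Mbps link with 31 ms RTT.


BDP = bandwidth * RTT
= 10000 Mbps * 31 ms
= 10000 * 1e6 * 31 / 1000 bits
= 310000000 bits
= 38750000 bytes
= 37841.7969 KB
BDP = 310000000 bits (38750000 bytes)


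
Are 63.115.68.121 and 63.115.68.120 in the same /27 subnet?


Mask: 255.255.255.224
63.115.68.121 AND mask = 63.115.68.96
63.115.68.120 AND mask = 63.115.68.96
Yes, same subnet (63.115.68.96)


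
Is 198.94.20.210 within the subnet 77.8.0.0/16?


Subnet network: 77.8.0.0
Test IP AND mask: 198.94.0.0
No, 198.94.20.210 is not in 77.8.0.0/16


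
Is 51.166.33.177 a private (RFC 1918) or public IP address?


RFC 1918 private ranges:
  10.0.0.0/8 (10.0.0.0 - 10.255.255.255)
  172.16.0.0/12 (172.16.0.0 - 172.31.255.255)
  192.168.0.0/16 (192.168.0.0 - 192.168.255.255)
Public (not in any RFC 1918 range)


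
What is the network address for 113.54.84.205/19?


IP:   01110001.00110110.01010100.11001101
Mask: 11111111.11111111.11100000.00000000
AND operation:
Net:  01110001.00110110.01000000.00000000
Network: 113.54.64.0/19


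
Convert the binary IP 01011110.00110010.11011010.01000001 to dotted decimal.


01011110 = 94
00110010 = 50
11011010 = 218
01000001 = 65
IP: 94.50.218.65


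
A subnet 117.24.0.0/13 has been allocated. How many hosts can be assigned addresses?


Host bits = 32 - 13 = 19
Total addresses = 2^19 = 524288
Usable = total - 2 (network and broadcast)
Usable hosts: 524286


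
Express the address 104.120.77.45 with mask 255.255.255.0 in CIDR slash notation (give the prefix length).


Binary: 11111111.11111111.11111111.00000000
Count leading 1s
Prefix: /24


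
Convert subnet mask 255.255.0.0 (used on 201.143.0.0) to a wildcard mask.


Subnet mask: 255.255.0.0
Wildcard = 255.255.255.255 - subnet mask
255 - 255 = 0
255 - 255 = 0
255 - 0 = 255
255 - 0 = 255
Wildcard: 0.0.255.255


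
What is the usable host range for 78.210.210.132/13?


Network: 78.208.0.0
Broadcast: 78.215.255.255
First usable = network + 1
Last usable = broadcast - 1
Range: 78.208.0.1 to 78.215.255.254


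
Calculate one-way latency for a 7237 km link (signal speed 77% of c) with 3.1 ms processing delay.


Speed = 0.77 * 3e5 km/s = 231000 km/s
Propagation delay = 7237 / 231000 = 0.0313 s = 31.329 ms
Processing delay = 3.1 ms
Total one-way latency = 34.429 ms


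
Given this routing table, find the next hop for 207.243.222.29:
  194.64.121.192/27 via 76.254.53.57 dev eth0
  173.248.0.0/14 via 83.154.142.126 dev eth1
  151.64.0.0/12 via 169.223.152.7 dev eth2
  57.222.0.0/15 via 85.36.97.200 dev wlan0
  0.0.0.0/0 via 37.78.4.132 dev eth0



Longest prefix match for 207.243.222.29:
  /27 194.64.121.192: no
  /14 173.248.0.0: no
  /12 151.64.0.0: no
  /15 57.222.0.0: no
  /0 0.0.0.0: MATCH
Selected: next-hop 37.78.4.132 via eth0 (matched /0)


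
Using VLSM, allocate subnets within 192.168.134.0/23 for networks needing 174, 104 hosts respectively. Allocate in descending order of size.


174 hosts -> /24 (254 usable): 192.168.134.0/24
104 hosts -> /25 (126 usable): 192.168.135.0/25
Allocation: 192.168.134.0/24 (174 hosts, 254 usable); 192.168.135.0/25 (104 hosts, 126 usable)


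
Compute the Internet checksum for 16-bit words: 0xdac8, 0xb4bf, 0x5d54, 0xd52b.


Sum all words (with carry folding):
+ 0xdac8 = 0xdac8
+ 0xb4bf = 0x8f88
+ 0x5d54 = 0xecdc
+ 0xd52b = 0xc208
One's complement: ~0xc208
Checksum = 0x3df7


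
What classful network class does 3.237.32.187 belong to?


First octet: 3
Binary: 00000011
0xxxxxxx -> Class A (1-126)
Class A, default mask 255.0.0.0 (/8)


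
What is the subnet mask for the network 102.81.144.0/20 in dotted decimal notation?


/20 means 20 network bits, 12 host bits
Binary: 11111111111111111111000000000000
Mask: 255.255.240.0


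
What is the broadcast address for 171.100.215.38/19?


Network: 171.100.192.0/19
Host bits = 13
Set all host bits to 1:
Broadcast: 171.100.223.255


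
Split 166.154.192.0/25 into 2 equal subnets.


New prefix = 25 + 1 = 26
Each subnet has 64 addresses
  166.154.192.0/26
  166.154.192.64/26
Subnets: 166.154.192.0/26, 166.154.192.64/26


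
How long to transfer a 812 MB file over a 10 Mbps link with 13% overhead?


Effective throughput = 10 * (1 - 13/100) = 8.7 Mbps
File size in Mb = 812 * 8 = 6496 Mb
Time = 6496 / 8.7
Time = 746.6667 seconds


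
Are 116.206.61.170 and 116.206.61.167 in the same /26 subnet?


Mask: 255.255.255.192
116.206.61.170 AND mask = 116.206.61.128
116.206.61.167 AND mask = 116.206.61.128
Yes, same subnet (116.206.61.128)


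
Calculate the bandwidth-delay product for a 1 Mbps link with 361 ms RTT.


BDP = bandwidth * RTT
= 1 Mbps * 361 ms
= 1 * 1e6 * 361 / 1000 bits
= 361000 bits
= 45125 bytes
= 44.0674 KB
BDP = 361000 bits (45125 bytes)


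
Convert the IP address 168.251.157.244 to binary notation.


168 = 10101000
251 = 11111011
157 = 10011101
244 = 11110100
Binary: 10101000.11111011.10011101.11110100


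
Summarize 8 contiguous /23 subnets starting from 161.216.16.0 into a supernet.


Original prefix: /23
Number of subnets: 8 = 2^3
New prefix = 23 - 3 = 20
Supernet: 161.216.16.0/20


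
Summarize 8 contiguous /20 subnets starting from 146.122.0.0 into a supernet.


Original prefix: /20
Number of subnets: 8 = 2^3
New prefix = 20 - 3 = 17
Supernet: 146.122.0.0/17


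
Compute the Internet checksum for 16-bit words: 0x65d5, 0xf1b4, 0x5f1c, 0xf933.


Sum all words (with carry folding):
+ 0x65d5 = 0x65d5
+ 0xf1b4 = 0x578a
+ 0x5f1c = 0xb6a6
+ 0xf933 = 0xafda
One's complement: ~0xafda
Checksum = 0x5025


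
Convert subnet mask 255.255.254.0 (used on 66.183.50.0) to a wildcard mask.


Subnet mask: 255.255.254.0
Wildcard = 255.255.255.255 - subnet mask
255 - 255 = 0
255 - 255 = 0
255 - 254 = 1
255 - 0 = 255
Wildcard: 0.0.1.255


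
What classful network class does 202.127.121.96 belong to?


First octet: 202
Binary: 11001010
110xxxxx -> Class C (192-223)
Class C, default mask 255.255.255.0 (/24)


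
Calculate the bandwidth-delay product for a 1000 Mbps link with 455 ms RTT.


BDP = bandwidth * RTT
= 1000 Mbps * 455 ms
= 1000 * 1e6 * 455 / 1000 bits
= 455000000 bits
= 56875000 bytes
= 55541.9922 KB
BDP = 455000000 bits (56875000 bytes)


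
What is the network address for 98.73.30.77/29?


IP:   01100010.01001001.00011110.01001101
Mask: 11111111.11111111.11111111.11111000
AND operation:
Net:  01100010.01001001.00011110.01001000
Network: 98.73.30.72/29


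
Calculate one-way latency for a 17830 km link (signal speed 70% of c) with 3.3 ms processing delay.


Speed = 0.7 * 3e5 km/s = 210000 km/s
Propagation delay = 17830 / 210000 = 0.0849 s = 84.9048 ms
Processing delay = 3.3 ms
Total one-way latency = 88.2048 ms


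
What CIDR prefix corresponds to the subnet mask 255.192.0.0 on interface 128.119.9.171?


Binary: 11111111.11000000.00000000.00000000
Count leading 1s
Prefix: /10


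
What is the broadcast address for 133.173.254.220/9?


Network: 133.128.0.0/9
Host bits = 23
Set all host bits to 1:
Broadcast: 133.255.255.255


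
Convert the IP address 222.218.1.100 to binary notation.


222 = 11011110
218 = 11011010
1 = 00000001
100 = 01100100
Binary: 11011110.11011010.00000001.01100100


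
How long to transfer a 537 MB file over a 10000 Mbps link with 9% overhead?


Effective throughput = 10000 * (1 - 9/100) = 9100 Mbps
File size in Mb = 537 * 8 = 4296 Mb
Time = 4296 / 9100
Time = 0.4721 seconds


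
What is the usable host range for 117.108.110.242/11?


Network: 117.96.0.0
Broadcast: 117.127.255.255
First usable = network + 1
Last usable = broadcast - 1
Range: 117.96.0.1 to 117.127.255.254


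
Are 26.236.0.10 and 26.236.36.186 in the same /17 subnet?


Mask: 255.255.128.0
26.236.0.10 AND mask = 26.236.0.0
26.236.36.186 AND mask = 26.236.0.0
Yes, same subnet (26.236.0.0)


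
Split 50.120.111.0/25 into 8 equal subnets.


New prefix = 25 + 3 = 28
Each subnet has 16 addresses
  50.120.111.0/28
  50.120.111.16/28
  50.120.111.32/28
  50.120.111.48/28
  50.120.111.64/28
  50.120.111.80/28
  50.120.111.96/28
  50.120.111.112/28
Subnets: 50.120.111.0/28, 50.120.111.16/28, 50.120.111.32/28, 50.120.111.48/28, 50.120.111.64/28, 50.120.111.80/28, 50.120.111.96/28, 50.120.111.112/28


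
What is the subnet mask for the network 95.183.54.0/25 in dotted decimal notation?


/25 means 25 network bits, 7 host bits
Binary: 11111111111111111111111110000000
Mask: 255.255.255.128


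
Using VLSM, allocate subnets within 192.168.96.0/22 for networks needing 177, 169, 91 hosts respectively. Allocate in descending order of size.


177 hosts -> /24 (254 usable): 192.168.96.0/24
169 hosts -> /24 (254 usable): 192.168.97.0/24
91 hosts -> /25 (126 usable): 192.168.98.0/25
Allocation: 192.168.96.0/24 (177 hosts, 254 usable); 192.168.97.0/24 (169 hosts, 254 usable); 192.168.98.0/25 (91 hosts, 126 usable)


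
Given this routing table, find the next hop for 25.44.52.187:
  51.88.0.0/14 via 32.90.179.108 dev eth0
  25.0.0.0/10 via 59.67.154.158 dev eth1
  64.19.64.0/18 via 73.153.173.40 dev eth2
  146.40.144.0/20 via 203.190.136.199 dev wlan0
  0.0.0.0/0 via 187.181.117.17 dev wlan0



Longest prefix match for 25.44.52.187:
  /14 51.88.0.0: no
  /10 25.0.0.0: MATCH
  /18 64.19.64.0: no
  /20 146.40.144.0: no
  /0 0.0.0.0: MATCH
Selected: next-hop 59.67.154.158 via eth1 (matched /10)


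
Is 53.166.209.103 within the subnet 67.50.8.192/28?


Subnet network: 67.50.8.192
Test IP AND mask: 53.166.209.96
No, 53.166.209.103 is not in 67.50.8.192/28


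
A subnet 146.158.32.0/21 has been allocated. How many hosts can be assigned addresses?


Host bits = 32 - 21 = 11
Total addresses = 2^11 = 2048
Usable = total - 2 (network and broadcast)
Usable hosts: 2046


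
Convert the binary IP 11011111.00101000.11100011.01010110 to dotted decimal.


11011111 = 223
00101000 = 40
11100011 = 227
01010110 = 86
IP: 223.40.227.86


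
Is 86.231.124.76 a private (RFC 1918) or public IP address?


RFC 1918 private ranges:
  10.0.0.0/8 (10.0.0.0 - 10.255.255.255)
  172.16.0.0/12 (172.16.0.0 - 172.31.255.255)
  192.168.0.0/16 (192.168.0.0 - 192.168.255.255)
Public (not in any RFC 1918 range)


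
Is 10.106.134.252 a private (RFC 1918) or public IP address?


RFC 1918 private ranges:
  10.0.0.0/8 (10.0.0.0 - 10.255.255.255)
  172.16.0.0/12 (172.16.0.0 - 172.31.255.255)
  192.168.0.0/16 (192.168.0.0 - 192.168.255.255)
Private (in 10.0.0.0/8)


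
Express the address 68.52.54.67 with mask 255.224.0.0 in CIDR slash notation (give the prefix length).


Binary: 11111111.11100000.00000000.00000000
Count leading 1s
Prefix: /11


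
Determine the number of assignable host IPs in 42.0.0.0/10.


Host bits = 32 - 10 = 22
Total addresses = 2^22 = 4194304
Usable = total - 2 (network and broadcast)
Usable hosts: 4194302


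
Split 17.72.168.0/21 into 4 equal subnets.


New prefix = 21 + 2 = 23
Each subnet has 512 addresses
  17.72.168.0/23
  17.72.170.0/23
  17.72.172.0/23
  17.72.174.0/23
Subnets: 17.72.168.0/23, 17.72.170.0/23, 17.72.172.0/23, 17.72.174.0/23


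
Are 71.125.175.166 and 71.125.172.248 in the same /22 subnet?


Mask: 255.255.252.0
71.125.175.166 AND mask = 71.125.172.0
71.125.172.248 AND mask = 71.125.172.0
Yes, same subnet (71.125.172.0)


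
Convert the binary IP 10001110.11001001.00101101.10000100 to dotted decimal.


10001110 = 142
11001001 = 201
00101101 = 45
10000100 = 132
IP: 142.201.45.132


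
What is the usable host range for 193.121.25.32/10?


Network: 193.64.0.0
Broadcast: 193.127.255.255
First usable = network + 1
Last usable = broadcast - 1
Range: 193.64.0.1 to 193.127.255.254


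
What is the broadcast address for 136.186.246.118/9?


Network: 136.128.0.0/9
Host bits = 23
Set all host bits to 1:
Broadcast: 136.255.255.255


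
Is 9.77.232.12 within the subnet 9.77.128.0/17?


Subnet network: 9.77.128.0
Test IP AND mask: 9.77.128.0
Yes, 9.77.232.12 is in 9.77.128.0/17


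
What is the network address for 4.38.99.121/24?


IP:   00000100.00100110.01100011.01111001
Mask: 11111111.11111111.11111111.00000000
AND operation:
Net:  00000100.00100110.01100011.00000000
Network: 4.38.99.0/24


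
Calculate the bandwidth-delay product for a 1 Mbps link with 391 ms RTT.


BDP = bandwidth * RTT
= 1 Mbps * 391 ms
= 1 * 1e6 * 391 / 1000 bits
= 391000 bits
= 48875 bytes
= 47.7295 KB
BDP = 391000 bits (48875 bytes)


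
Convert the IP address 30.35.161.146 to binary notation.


30 = 00011110
35 = 00100011
161 = 10100001
146 = 10010010
Binary: 00011110.00100011.10100001.10010010


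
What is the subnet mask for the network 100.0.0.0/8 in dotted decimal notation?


/8 means 8 network bits, 24 host bits
Binary: 11111111000000000000000000000000
Mask: 255.0.0.0


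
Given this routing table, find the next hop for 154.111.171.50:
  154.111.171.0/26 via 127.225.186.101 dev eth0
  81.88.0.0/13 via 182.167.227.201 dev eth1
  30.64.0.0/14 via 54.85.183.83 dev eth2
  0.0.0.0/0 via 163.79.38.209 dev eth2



Longest prefix match for 154.111.171.50:
  /26 154.111.171.0: MATCH
  /13 81.88.0.0: no
  /14 30.64.0.0: no
  /0 0.0.0.0: MATCH
Selected: next-hop 127.225.186.101 via eth0 (matched /26)


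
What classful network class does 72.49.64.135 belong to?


First octet: 72
Binary: 01001000
0xxxxxxx -> Class A (1-126)
Class A, default mask 255.0.0.0 (/8)


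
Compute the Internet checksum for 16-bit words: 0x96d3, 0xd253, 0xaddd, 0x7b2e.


Sum all words (with carry folding):
+ 0x96d3 = 0x96d3
+ 0xd253 = 0x6927
+ 0xaddd = 0x1705
+ 0x7b2e = 0x9233
One's complement: ~0x9233
Checksum = 0x6dcc


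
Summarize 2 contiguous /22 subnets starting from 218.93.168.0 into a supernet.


Original prefix: /22
Number of subnets: 2 = 2^1
New prefix = 22 - 1 = 21
Supernet: 218.93.168.0/21


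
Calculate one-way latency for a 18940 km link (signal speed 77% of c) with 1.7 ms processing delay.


Speed = 0.77 * 3e5 km/s = 231000 km/s
Propagation delay = 18940 / 231000 = 0.082 s = 81.9913 ms
Processing delay = 1.7 ms
Total one-way latency = 83.6913 ms


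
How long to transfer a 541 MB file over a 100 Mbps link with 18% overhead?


Effective throughput = 100 * (1 - 18/100) = 82 Mbps
File size in Mb = 541 * 8 = 4328 Mb
Time = 4328 / 82
Time = 52.7805 seconds


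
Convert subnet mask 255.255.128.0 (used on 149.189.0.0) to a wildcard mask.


Subnet mask: 255.255.128.0
Wildcard = 255.255.255.255 - subnet mask
255 - 255 = 0
255 - 255 = 0
255 - 128 = 127
255 - 0 = 255
Wildcard: 0.0.127.255


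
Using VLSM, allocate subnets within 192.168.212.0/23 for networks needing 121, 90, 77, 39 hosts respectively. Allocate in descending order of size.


121 hosts -> /25 (126 usable): 192.168.212.0/25
90 hosts -> /25 (126 usable): 192.168.212.128/25
77 hosts -> /25 (126 usable): 192.168.213.0/25
39 hosts -> /26 (62 usable): 192.168.213.128/26
Allocation: 192.168.212.0/25 (121 hosts, 126 usable); 192.168.212.128/25 (90 hosts, 126 usable); 192.168.213.0/25 (77 hosts, 126 usable); 192.168.213.128/26 (39 hosts, 62 usable)


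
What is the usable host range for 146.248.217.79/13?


Network: 146.248.0.0
Broadcast: 146.255.255.255
First usable = network + 1
Last usable = broadcast - 1
Range: 146.248.0.1 to 146.255.255.254


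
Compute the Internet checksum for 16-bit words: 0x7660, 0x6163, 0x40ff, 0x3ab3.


Sum all words (with carry folding):
+ 0x7660 = 0x7660
+ 0x6163 = 0xd7c3
+ 0x40ff = 0x18c3
+ 0x3ab3 = 0x5376
One's complement: ~0x5376
Checksum = 0xac89


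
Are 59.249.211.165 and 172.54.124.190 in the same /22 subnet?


Mask: 255.255.252.0
59.249.211.165 AND mask = 59.249.208.0
172.54.124.190 AND mask = 172.54.124.0
No, different subnets (59.249.208.0 vs 172.54.124.0)


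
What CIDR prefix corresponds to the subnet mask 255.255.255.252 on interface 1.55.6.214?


Binary: 11111111.11111111.11111111.11111100
Count leading 1s
Prefix: /30


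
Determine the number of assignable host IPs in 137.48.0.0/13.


Host bits = 32 - 13 = 19
Total addresses = 2^19 = 524288
Usable = total - 2 (network and broadcast)
Usable hosts: 524286


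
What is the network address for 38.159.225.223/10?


IP:   00100110.10011111.11100001.11011111
Mask: 11111111.11000000.00000000.00000000
AND operation:
Net:  00100110.10000000.00000000.00000000
Network: 38.128.0.0/10


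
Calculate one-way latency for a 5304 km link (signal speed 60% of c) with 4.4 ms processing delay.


Speed = 0.6 * 3e5 km/s = 180000 km/s
Propagation delay = 5304 / 180000 = 0.0295 s = 29.4667 ms
Processing delay = 4.4 ms
Total one-way latency = 33.8667 ms


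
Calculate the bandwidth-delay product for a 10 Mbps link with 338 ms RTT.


BDP = bandwidth * RTT
= 10 Mbps * 338 ms
= 10 * 1e6 * 338 / 1000 bits
= 3380000 bits
= 422500 bytes
= 412.5977 KB
BDP = 3380000 bits (422500 bytes)


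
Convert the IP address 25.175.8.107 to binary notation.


25 = 00011001
175 = 10101111
8 = 00001000
107 = 01101011
Binary: 00011001.10101111.00001000.01101011


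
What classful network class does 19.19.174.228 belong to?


First octet: 19
Binary: 00010011
0xxxxxxx -> Class A (1-126)
Class A, default mask 255.0.0.0 (/8)


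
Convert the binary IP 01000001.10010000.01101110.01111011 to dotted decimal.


01000001 = 65
10010000 = 144
01101110 = 110
01111011 = 123
IP: 65.144.110.123


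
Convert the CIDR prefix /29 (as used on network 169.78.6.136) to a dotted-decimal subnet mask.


/29 means 29 network bits, 3 host bits
Binary: 11111111111111111111111111111000
Mask: 255.255.255.248


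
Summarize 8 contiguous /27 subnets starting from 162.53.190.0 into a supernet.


Original prefix: /27
Number of subnets: 8 = 2^3
New prefix = 27 - 3 = 24
Supernet: 162.53.190.0/24


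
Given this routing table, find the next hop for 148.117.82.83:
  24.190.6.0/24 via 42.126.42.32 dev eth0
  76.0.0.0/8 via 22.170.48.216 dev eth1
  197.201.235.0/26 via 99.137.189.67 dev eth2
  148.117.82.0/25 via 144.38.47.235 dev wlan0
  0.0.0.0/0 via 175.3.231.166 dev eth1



Longest prefix match for 148.117.82.83:
  /24 24.190.6.0: no
  /8 76.0.0.0: no
  /26 197.201.235.0: no
  /25 148.117.82.0: MATCH
  /0 0.0.0.0: MATCH
Selected: next-hop 144.38.47.235 via wlan0 (matched /25)


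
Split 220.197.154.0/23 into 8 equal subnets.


New prefix = 23 + 3 = 26
Each subnet has 64 addresses
  220.197.154.0/26
  220.197.154.64/26
  220.197.154.128/26
  220.197.154.192/26
  220.197.155.0/26
  220.197.155.64/26
  220.197.155.128/26
  220.197.155.192/26
Subnets: 220.197.154.0/26, 220.197.154.64/26, 220.197.154.128/26, 220.197.154.192/26, 220.197.155.0/26, 220.197.155.64/26, 220.197.155.128/26, 220.197.155.192/26


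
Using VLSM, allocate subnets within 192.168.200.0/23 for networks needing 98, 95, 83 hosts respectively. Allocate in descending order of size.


98 hosts -> /25 (126 usable): 192.168.200.0/25
95 hosts -> /25 (126 usable): 192.168.200.128/25
83 hosts -> /25 (126 usable): 192.168.201.0/25
Allocation: 192.168.200.0/25 (98 hosts, 126 usable); 192.168.200.128/25 (95 hosts, 126 usable); 192.168.201.0/25 (83 hosts, 126 usable)


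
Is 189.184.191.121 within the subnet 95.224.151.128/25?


Subnet network: 95.224.151.128
Test IP AND mask: 189.184.191.0
No, 189.184.191.121 is not in 95.224.151.128/25


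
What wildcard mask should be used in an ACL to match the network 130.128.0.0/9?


Subnet mask: 255.128.0.0
Wildcard = 255.255.255.255 - subnet mask
255 - 255 = 0
255 - 128 = 127
255 - 0 = 255
255 - 0 = 255
Wildcard: 0.127.255.255


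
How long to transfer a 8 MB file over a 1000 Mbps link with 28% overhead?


Effective throughput = 1000 * (1 - 28/100) = 720 Mbps
File size in Mb = 8 * 8 = 64 Mb
Time = 64 / 720
Time = 0.0889 seconds


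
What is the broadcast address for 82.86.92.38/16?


Network: 82.86.0.0/16
Host bits = 16
Set all host bits to 1:
Broadcast: 82.86.255.255


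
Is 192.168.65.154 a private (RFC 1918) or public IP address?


RFC 1918 private ranges:
  10.0.0.0/8 (10.0.0.0 - 10.255.255.255)
  172.16.0.0/12 (172.16.0.0 - 172.31.255.255)
  192.168.0.0/16 (192.168.0.0 - 192.168.255.255)
Private (in 192.168.0.0/16)


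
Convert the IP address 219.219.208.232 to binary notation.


219 = 11011011
219 = 11011011
208 = 11010000
232 = 11101000
Binary: 11011011.11011011.11010000.11101000


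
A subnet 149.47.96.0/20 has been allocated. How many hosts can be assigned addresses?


Host bits = 32 - 20 = 12
Total addresses = 2^12 = 4096
Usable = total - 2 (network and broadcast)
Usable hosts: 4094


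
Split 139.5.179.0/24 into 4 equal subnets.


New prefix = 24 + 2 = 26
Each subnet has 64 addresses
  139.5.179.0/26
  139.5.179.64/26
  139.5.179.128/26
  139.5.179.192/26
Subnets: 139.5.179.0/26, 139.5.179.64/26, 139.5.179.128/26, 139.5.179.192/26


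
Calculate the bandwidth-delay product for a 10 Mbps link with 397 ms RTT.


BDP = bandwidth * RTT
= 10 Mbps * 397 ms
= 10 * 1e6 * 397 / 1000 bits
= 3970000 bits
= 496250 bytes
= 484.6191 KB
BDP = 3970000 bits (496250 bytes)


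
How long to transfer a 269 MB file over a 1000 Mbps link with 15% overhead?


Effective throughput = 1000 * (1 - 15/100) = 850 Mbps
File size in Mb = 269 * 8 = 2152 Mb
Time = 2152 / 850
Time = 2.5318 seconds
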